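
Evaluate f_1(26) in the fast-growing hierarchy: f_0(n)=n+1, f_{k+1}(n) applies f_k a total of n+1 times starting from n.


f_1(26) = f_0^27(26)
f_0 adds 1 each time, applied 27 times.
f_1(26) = 26 + 27 = 53

53


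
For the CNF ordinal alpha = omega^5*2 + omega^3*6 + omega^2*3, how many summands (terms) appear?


CNF: omega^5*2 + omega^3*6 + omega^2*3
Count the summands separated by '+':
  term 1: omega^5*2
  term 2: omega^3*6
  term 3: omega^2*3
Total terms = 3

3


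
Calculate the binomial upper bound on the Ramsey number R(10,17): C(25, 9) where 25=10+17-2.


R(10,17) <= C(10+17-2, 10-1) = C(25, 9)
C(25, 9) = 25! / (9! * 16!)
= 2042975

2042975


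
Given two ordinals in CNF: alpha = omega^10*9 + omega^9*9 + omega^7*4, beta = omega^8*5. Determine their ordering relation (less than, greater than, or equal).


Compare term by term from highest exponent:
alpha = omega^10*9 + omega^9*9 + omega^7*4
beta = omega^8*5
Term 1: alpha has omega^10*9, beta has omega^8*5
Term 2: alpha has omega^9*9, beta has omega^0*0
Term 3: alpha has omega^7*4, beta has omega^0*0
Result: alpha > beta

alpha > beta


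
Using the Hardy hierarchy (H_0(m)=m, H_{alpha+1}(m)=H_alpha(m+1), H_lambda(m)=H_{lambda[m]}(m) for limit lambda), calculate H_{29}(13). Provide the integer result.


H_29(13):
For finite ordinals k, H_k(n) = n + k (each successor step adds 1).
H_29(13) = 13 + 29 = 42

42


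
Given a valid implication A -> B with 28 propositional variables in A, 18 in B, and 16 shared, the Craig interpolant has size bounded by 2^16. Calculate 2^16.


Shared atoms = 16
Craig interpolant size bound = 2^16
= 65536

65536


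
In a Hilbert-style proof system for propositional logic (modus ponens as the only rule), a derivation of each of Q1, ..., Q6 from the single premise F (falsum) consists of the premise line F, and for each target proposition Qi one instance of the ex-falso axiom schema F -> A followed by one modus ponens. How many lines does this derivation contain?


Ex falso, line by line:
- 1 premise line (F)
- 6 targets, each needing 1 axiom instance (F -> Qi) + 1 MP = 2 lines: 2 * 6 = 12
Total = 1 + 12 = 13 lines.

13


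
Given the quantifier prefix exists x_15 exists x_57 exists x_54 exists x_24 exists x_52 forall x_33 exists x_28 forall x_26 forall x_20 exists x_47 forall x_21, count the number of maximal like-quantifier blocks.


Alternations = 5.
Blocks = alternations + 1 = 6

6


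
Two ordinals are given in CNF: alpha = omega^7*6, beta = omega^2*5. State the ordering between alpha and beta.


Compare term by term from highest exponent:
alpha = omega^7*6
beta = omega^2*5
Term 1: alpha has omega^7*6, beta has omega^2*5
Result: alpha > beta

alpha > beta


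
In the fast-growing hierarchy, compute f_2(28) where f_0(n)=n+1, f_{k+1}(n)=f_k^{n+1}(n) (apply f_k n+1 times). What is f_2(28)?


f_2(28) = f_1^29(28)
f_1(m) = 2m + 1.
Iterating: f_1^k(n) = 2^k*(n+1) - 1.
f_2(28) = 2^29*(28+1) - 1 = 536870912*29 - 1 = 15569256447

15569256447


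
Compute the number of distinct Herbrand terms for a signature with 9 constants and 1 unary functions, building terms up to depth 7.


Herbrand terms by depth:
Depth 0: 9 constants
Depth 1: 9 new terms (running total: 18)
Depth 2: 9 new terms (running total: 27)
Depth 3: 9 new terms (running total: 36)
Depth 4: 9 new terms (running total: 45)
Depth 5: 9 new terms (running total: 54)
Depth 6: 9 new terms (running total: 63)
Depth 7: 9 new terms (running total: 72)
Total distinct ground terms = 72

72


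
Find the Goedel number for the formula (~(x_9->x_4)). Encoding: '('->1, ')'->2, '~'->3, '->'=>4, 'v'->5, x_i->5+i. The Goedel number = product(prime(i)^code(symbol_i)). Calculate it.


Formula: (~(x_9->x_4))
Symbol codes: [1, 3, 1, 14, 4, 9, 2, 2]
Primes: [2, 3, 5, 7, 11, 13, 17, 19]
p_1^1 = 2^1 = 2
p_2^3 = 3^3 = 27
p_3^1 = 5^1 = 5
p_4^14 = 7^14 = 678223072849
p_5^4 = 11^4 = 14641
p_6^9 = 13^9 = 10604499373
p_7^2 = 17^2 = 289
p_8^2 = 19^2 = 361
Product = 2966212634366428303467697166390310

2966212634366428303467697166390310


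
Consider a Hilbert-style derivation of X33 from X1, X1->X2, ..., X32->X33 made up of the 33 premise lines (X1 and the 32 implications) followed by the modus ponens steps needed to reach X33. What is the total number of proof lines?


We have 33 premise lines: X1 and 32 implications.
Each implication is detached once by MP, giving 32 MP lines.
33 premise lines + 32 MP lines = 65 total lines.

65


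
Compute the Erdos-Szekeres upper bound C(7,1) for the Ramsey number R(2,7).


R(2,7) <= C(2+7-2, 2-1) = C(7, 1)
C(7, 1) = 7! / (1! * 6!)
= 7

7


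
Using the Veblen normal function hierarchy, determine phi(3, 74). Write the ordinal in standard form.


phi(3, 74):
phi(3, beta) = eta_beta (the beta-th eta number, fixed point of zeta).
phi(3, 74) = eta_74

eta_74


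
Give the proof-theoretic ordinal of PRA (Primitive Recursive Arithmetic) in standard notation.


The proof-theoretic ordinal of PRA (Primitive Recursive Arithmetic) is a standard result in ordinal analysis.
This ordinal is the supremum of order types of primitive recursive well-orderings
that the theory can prove to be well-ordered.
For PRA (Primitive Recursive Arithmetic), the proof-theoretic ordinal is omega^omega.

omega^omega


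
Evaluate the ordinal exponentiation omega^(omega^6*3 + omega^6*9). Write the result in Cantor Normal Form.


omega^(omega^6*3 + omega^6*9):
Both terms of the exponent have the same exponent 6, so they merge: omega^6*3 + omega^6*9 = omega^6*(3+9) = omega^6*12.
omega raised to a CNF ordinal is a single CNF term: Result = omega^(omega^6*12)

omega^(omega^6*12)


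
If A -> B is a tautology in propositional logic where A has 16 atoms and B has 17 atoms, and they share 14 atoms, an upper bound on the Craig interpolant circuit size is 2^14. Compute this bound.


Shared atoms = 14
Craig interpolant size bound = 2^14
= 16384

16384


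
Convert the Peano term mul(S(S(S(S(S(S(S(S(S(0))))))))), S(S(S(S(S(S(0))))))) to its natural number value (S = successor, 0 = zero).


mul(S^9(0), S^6(0)):
S^9(0) = 9
S^6(0) = 6
9 * 6 = 54

54


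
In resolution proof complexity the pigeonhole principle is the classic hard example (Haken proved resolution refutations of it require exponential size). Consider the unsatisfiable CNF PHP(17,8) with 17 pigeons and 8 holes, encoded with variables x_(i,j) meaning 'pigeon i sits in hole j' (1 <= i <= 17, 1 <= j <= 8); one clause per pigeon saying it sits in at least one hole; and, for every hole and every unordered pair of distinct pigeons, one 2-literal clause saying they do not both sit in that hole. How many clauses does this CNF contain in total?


PHP(17,8): 17 pigeons, 8 holes, 17*8 = 136 variables.
- pigeon clauses: one per pigeon -> 17 clauses
- hole clauses: 8 holes * C(17,2) = 8 * 136 -> 1088 clauses
Total clauses = 17 + 1088 = 1105

1105


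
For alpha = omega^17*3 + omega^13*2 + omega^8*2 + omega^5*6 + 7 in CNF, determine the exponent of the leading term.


CNF: omega^17*3 + omega^13*2 + omega^8*2 + omega^5*6 + 7
The leading term is omega^17*3, which has exponent 17.

17


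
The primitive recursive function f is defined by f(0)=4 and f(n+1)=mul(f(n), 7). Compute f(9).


f(0) = 4
f(1) = mul(f(0), 7) = mul(4, 7) = 28
f(2) = mul(f(1), 7) = mul(28, 7) = 196
f(3) = mul(f(2), 7) = mul(196, 7) = 1372
f(4) = mul(f(3), 7) = mul(1372, 7) = 9604
f(5) = mul(f(4), 7) = mul(9604, 7) = 67228
f(6) = mul(f(5), 7) = mul(67228, 7) = 470596
f(7) = mul(f(6), 7) = mul(470596, 7) = 3294172
f(8) = mul(f(7), 7) = mul(3294172, 7) = 23059204
f(9) = mul(f(8), 7) = mul(23059204, 7) = 161414428


161414428


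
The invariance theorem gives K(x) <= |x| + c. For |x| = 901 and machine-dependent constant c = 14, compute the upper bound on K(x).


K(x) <= |x| + c = 901 + 14 = 915

915


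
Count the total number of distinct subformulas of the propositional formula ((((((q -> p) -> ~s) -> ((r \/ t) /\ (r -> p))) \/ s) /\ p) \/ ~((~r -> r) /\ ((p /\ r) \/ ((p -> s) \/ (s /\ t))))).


Formula: ((((((q -> p) -> ~s) -> ((r \/ t) /\ (r -> p))) \/ s) /\ p) \/ ~((~r -> r) /\ ((p /\ r) \/ ((p -> s) \/ (s /\ t)))))
Subformulas found:
  1. r
  2. q
  3. s
  4. t
  5. p
  6. ~r
  7. ~s
  8. (p -> s)
  9. (r \/ t)
  10. (r -> p)
  11. (q -> p)
  12. (p /\ r)
  13. (s /\ t)
  14. (~r -> r)
  15. ((q -> p) -> ~s)
  16. ((r \/ t) /\ (r -> p))
  17. ((p -> s) \/ (s /\ t))
  18. ((p /\ r) \/ ((p -> s) \/ (s /\ t)))
  19. (((q -> p) -> ~s) -> ((r \/ t) /\ (r -> p)))
  20. ((((q -> p) -> ~s) -> ((r \/ t) /\ (r -> p))) \/ s)
  21. ((~r -> r) /\ ((p /\ r) \/ ((p -> s) \/ (s /\ t))))
  22. ~((~r -> r) /\ ((p /\ r) \/ ((p -> s) \/ (s /\ t))))
  23. (((((q -> p) -> ~s) -> ((r \/ t) /\ (r -> p))) \/ s) /\ p)
  24. ((((((q -> p) -> ~s) -> ((r \/ t) /\ (r -> p))) \/ s) /\ p) \/ ~((~r -> r) /\ ((p /\ r) \/ ((p -> s) \/ (s /\ t)))))
Total distinct subformulas = 24

24


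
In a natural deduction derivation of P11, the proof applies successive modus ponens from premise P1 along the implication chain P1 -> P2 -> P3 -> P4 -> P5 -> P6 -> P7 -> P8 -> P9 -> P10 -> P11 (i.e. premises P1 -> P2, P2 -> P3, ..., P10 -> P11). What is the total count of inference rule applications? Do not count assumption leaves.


We have a chain: P1 -> P2 -> P3 -> P4 -> P5 -> P6 -> P7 -> P8 -> P9 -> P10 -> P11.
Each modus ponens application produces the next variable.
The chain has 11 propositions, so 11-1 = 10 modus ponens steps.
Total inference nodes = 10

10


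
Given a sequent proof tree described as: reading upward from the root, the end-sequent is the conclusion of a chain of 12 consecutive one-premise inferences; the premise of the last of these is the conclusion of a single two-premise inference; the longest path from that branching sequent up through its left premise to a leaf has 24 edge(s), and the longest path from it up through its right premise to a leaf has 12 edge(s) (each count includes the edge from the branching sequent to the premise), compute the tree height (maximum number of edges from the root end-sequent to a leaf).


Longest path through the left premise: 24 edges (measured from the branching sequent)
Longest path through the right premise: 12 edges
Height of the subtree rooted at the branching sequent: max(24, 12) = 24
The branching sequent sits 12 edges above the root (the chain of one-premise inferences), so height = 24 + 12 = 36

36


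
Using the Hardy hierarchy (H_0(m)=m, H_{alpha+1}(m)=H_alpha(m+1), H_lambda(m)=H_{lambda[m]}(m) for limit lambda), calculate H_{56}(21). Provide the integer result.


H_56(21):
For finite ordinals k, H_k(n) = n + k (each successor step adds 1).
H_56(21) = 21 + 56 = 77

77


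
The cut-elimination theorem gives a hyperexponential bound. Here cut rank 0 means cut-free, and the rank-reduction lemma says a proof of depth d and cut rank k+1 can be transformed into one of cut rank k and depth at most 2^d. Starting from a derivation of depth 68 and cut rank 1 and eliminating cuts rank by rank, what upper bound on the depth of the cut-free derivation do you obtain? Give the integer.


Each rank reduction sends depth d to at most 2^d; cut rank r needs r reductions.
2_0(68) = 68
2_1(68) = 2^68 = 295147905179352825856
Cut-free depth bound = 295147905179352825856

295147905179352825856


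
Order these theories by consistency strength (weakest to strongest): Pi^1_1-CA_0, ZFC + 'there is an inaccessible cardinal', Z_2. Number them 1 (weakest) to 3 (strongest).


Ordering by consistency strength:
1. Pi^1_1-CA_0
2. Z_2
3. ZFC + 'there is an inaccessible cardinal'


Pi^1_1-CA_0=1, ZFC + 'there is an inaccessible cardinal'=3, Z_2=2


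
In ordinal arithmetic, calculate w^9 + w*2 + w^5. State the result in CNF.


Ordinal addition (w^9 + w*2) + w^5:
alpha's leading term has exponent 9 > beta's exponent 5, so it survives.
alpha's tail term has exponent 1 < beta's exponent 5, so it is absorbed by beta.
In ordinal addition, any term followed by a strictly larger-exponent term is absorbed.
Result = w^9 + w^5

w^9 + w^5


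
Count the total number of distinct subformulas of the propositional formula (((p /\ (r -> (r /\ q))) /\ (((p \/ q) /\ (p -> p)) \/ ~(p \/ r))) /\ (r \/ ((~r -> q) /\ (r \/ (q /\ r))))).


Formula: (((p /\ (r -> (r /\ q))) /\ (((p \/ q) /\ (p -> p)) \/ ~(p \/ r))) /\ (r \/ ((~r -> q) /\ (r \/ (q /\ r)))))
Subformulas found:
  1. r
  2. q
  3. p
  4. ~r
  5. (q /\ r)
  6. (r /\ q)
  7. (p -> p)
  8. (p \/ q)
  9. (p \/ r)
  10. (~r -> q)
  11. ~(p \/ r)
  12. (r -> (r /\ q))
  13. (r \/ (q /\ r))
  14. (p /\ (r -> (r /\ q)))
  15. ((p \/ q) /\ (p -> p))
  16. ((~r -> q) /\ (r \/ (q /\ r)))
  17. (r \/ ((~r -> q) /\ (r \/ (q /\ r))))
  18. (((p \/ q) /\ (p -> p)) \/ ~(p \/ r))
  19. ((p /\ (r -> (r /\ q))) /\ (((p \/ q) /\ (p -> p)) \/ ~(p \/ r)))
  20. (((p /\ (r -> (r /\ q))) /\ (((p \/ q) /\ (p -> p)) \/ ~(p \/ r))) /\ (r \/ ((~r -> q) /\ (r \/ (q /\ r)))))
Total distinct subformulas = 20

20


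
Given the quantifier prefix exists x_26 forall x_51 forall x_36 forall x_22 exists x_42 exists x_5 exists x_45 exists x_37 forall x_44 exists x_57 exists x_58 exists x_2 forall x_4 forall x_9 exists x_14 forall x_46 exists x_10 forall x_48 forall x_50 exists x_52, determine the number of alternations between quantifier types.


Walk the prefix and count type changes:
  position 1: exists -> forall <-- alternation
  position 2: forall -> forall
  position 3: forall -> forall
  position 4: forall -> exists <-- alternation
  position 5: exists -> exists
  position 6: exists -> exists
  position 7: exists -> exists
  position 8: exists -> forall <-- alternation
  position 9: forall -> exists <-- alternation
  position 10: exists -> exists
  position 11: exists -> exists
  position 12: exists -> forall <-- alternation
  position 13: forall -> forall
  position 14: forall -> exists <-- alternation
  position 15: exists -> forall <-- alternation
  position 16: forall -> exists <-- alternation
  position 17: exists -> forall <-- alternation
  position 18: forall -> forall
  position 19: forall -> exists <-- alternation
Total alternations = 10

10


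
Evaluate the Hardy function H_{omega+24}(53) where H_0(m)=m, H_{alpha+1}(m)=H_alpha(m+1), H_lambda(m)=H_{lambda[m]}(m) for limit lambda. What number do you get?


H_{omega+24}(53):
Unwind the 24 successor steps: H_{omega+24}(53) = H_omega(53+24) = H_omega(77).
H_omega(m) = H_m(m) = m + m = 2m.
Result = 2 * 77 = 154

154


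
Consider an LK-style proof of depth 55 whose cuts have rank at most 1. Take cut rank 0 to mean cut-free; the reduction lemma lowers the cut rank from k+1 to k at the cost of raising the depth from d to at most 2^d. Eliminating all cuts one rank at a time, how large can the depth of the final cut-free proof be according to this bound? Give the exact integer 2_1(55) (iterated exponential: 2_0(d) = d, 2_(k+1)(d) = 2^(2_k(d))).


Each rank reduction sends depth d to at most 2^d; cut rank r needs r reductions.
2_0(55) = 55
2_1(55) = 2^55 = 36028797018963968
Cut-free depth bound = 36028797018963968

36028797018963968


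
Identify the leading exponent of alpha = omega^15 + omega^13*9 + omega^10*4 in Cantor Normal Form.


CNF: omega^15 + omega^13*9 + omega^10*4
The leading term is omega^15, which has exponent 15.

15


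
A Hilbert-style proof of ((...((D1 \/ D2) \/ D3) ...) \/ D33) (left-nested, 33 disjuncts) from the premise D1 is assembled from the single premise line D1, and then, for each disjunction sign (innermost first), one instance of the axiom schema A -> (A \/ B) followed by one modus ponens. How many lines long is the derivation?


Building the left-nested 33-ary disjunction from D1:
- 1 premise line (D1)
- 33 disjuncts means 32 disjunction signs; each needs 1 axiom instance + 1 MP = 2 lines: 2 * 32 = 64
Total = 1 + 64 = 65 lines.

65


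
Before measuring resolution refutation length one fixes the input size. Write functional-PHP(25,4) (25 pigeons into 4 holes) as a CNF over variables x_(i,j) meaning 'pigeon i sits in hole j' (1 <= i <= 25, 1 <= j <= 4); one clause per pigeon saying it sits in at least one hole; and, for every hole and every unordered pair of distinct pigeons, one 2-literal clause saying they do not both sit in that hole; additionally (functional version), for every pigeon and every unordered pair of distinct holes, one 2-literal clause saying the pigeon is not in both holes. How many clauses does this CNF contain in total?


functional-PHP(25,4): 25 pigeons, 4 holes, 25*4 = 100 variables.
- pigeon clauses: one per pigeon -> 25 clauses
- hole clauses: 4 holes * C(25,2) = 4 * 300 -> 1200 clauses
- functional clauses: 25 pigeons * C(4,2) = 25 * 6 -> 150 clauses
Total clauses = 25 + 1200 + 150 = 1375

1375


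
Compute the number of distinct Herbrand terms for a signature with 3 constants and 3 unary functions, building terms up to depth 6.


Herbrand terms by depth:
Depth 0: 3 constants
Depth 1: 9 new terms (running total: 12)
Depth 2: 27 new terms (running total: 39)
Depth 3: 81 new terms (running total: 120)
Depth 4: 243 new terms (running total: 363)
Depth 5: 729 new terms (running total: 1092)
Depth 6: 2187 new terms (running total: 3279)
Total distinct ground terms = 3279

3279


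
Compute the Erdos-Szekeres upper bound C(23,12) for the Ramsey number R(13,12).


R(13,12) <= C(13+12-2, 13-1) = C(23, 12)
C(23, 12) = 23! / (12! * 11!)
= 1352078

1352078


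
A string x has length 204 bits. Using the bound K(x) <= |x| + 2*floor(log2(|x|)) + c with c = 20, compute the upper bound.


floor(log2(204)) = 7
2 * 7 = 14
K(x) <= 204 + 14 + 20 = 238

238


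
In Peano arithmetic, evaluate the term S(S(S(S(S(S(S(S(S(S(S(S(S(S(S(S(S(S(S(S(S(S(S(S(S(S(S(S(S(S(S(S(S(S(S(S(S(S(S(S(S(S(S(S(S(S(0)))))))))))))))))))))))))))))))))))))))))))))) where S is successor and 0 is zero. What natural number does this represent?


Counting successors applied to 0:
46 applications of S to 0 = 46

46


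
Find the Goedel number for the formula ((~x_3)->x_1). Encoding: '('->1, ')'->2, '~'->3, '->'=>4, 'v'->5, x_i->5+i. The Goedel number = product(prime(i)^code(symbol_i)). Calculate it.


Formula: ((~x_3)->x_1)
Symbol codes: [1, 1, 3, 8, 2, 4, 6, 2]
Primes: [2, 3, 5, 7, 11, 13, 17, 19]
p_1^1 = 2^1 = 2
p_2^1 = 3^1 = 3
p_3^3 = 5^3 = 125
p_4^8 = 7^8 = 5764801
p_5^2 = 11^2 = 121
p_6^4 = 13^4 = 28561
p_7^6 = 17^6 = 24137569
p_8^2 = 19^2 = 361
Product = 130198233908136169422396750

130198233908136169422396750


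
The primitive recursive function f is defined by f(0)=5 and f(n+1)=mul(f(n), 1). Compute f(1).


f(0) = 5
f(1) = mul(f(0), 1) = mul(5, 1) = 5


5


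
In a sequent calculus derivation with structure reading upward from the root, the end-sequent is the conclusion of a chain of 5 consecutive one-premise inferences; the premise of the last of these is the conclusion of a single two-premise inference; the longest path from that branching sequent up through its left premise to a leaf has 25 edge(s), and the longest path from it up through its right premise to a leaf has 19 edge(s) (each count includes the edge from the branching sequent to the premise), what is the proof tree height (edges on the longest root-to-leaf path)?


Longest path through the left premise: 25 edges (measured from the branching sequent)
Longest path through the right premise: 19 edges
Height of the subtree rooted at the branching sequent: max(25, 19) = 25
The branching sequent sits 5 edges above the root (the chain of one-premise inferences), so height = 25 + 5 = 30

30


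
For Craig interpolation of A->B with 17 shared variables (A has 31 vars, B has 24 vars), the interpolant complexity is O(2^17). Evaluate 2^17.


Shared atoms = 17
Craig interpolant size bound = 2^17
= 131072

131072


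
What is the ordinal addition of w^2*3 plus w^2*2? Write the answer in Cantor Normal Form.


Ordinal addition w^2*3 + w^2*2:
Both terms have the same exponent 2.
w^e*c + w^e*d = w^e*(c+d).
Result = w^2*(3+2) = w^2*5

w^2*5


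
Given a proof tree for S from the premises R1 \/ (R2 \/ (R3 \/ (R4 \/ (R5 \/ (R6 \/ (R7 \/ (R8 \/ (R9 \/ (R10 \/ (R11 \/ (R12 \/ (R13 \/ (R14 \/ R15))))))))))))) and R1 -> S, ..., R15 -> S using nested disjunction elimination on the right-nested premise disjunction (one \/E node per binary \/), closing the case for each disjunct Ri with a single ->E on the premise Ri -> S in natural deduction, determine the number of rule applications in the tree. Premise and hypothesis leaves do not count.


The premise R1 \/ (R2 \/ (R3 \/ (R4 \/ (R5 \/ (R6 \/ (R7 \/ (R8 \/ (R9 \/ (R10 \/ (R11 \/ (R12 \/ (R13 \/ (R14 \/ R15))))))))))))) contains 15 disjuncts, hence 14 binary \/ connectives.
- Each binary \/ is eliminated once: 14 \/E nodes.
- Each of the 15 cases Ri derives S by one ->E with Ri -> S: 15 ->E nodes.
Total = 14 + 15 = 29

29


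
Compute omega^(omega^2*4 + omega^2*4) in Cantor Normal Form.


omega^(omega^2*4 + omega^2*4):
Both terms of the exponent have the same exponent 2, so they merge: omega^2*4 + omega^2*4 = omega^2*(4+4) = omega^2*8.
omega raised to a CNF ordinal is a single CNF term: Result = omega^(omega^2*8)

omega^(omega^2*8)


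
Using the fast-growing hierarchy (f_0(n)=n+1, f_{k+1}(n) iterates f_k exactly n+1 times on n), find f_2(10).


f_2(10) = f_1^11(10)
f_1(m) = 2m + 1.
Iterating: f_1^k(n) = 2^k*(n+1) - 1.
f_2(10) = 2^11*(10+1) - 1 = 2048*11 - 1 = 22527

22527


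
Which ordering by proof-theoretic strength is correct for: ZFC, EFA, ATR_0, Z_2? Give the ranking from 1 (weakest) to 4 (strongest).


Ordering by consistency strength:
1. EFA
2. ATR_0
3. Z_2
4. ZFC


ZFC=4, EFA=1, ATR_0=2, Z_2=3


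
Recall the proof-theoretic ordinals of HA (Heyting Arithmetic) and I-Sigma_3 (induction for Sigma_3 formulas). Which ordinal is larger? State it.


Proof-theoretic ordinal of HA (Heyting Arithmetic): epsilon_0
Proof-theoretic ordinal of I-Sigma_3 (induction for Sigma_3 formulas): omega^(omega^(omega^omega))
Comparing: omega^(omega^(omega^omega)) < epsilon_0.
The larger ordinal is epsilon_0 (from HA (Heyting Arithmetic)).

epsilon_0


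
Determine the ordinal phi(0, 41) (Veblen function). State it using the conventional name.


phi(0, 41):
phi(0, beta) = omega^beta by definition.
phi(0, 41) = omega^41

omega^41


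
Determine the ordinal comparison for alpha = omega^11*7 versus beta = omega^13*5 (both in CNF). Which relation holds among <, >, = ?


Compare term by term from highest exponent:
alpha = omega^11*7
beta = omega^13*5
Term 1: alpha has omega^11*7, beta has omega^13*5
Result: alpha < beta

alpha < beta


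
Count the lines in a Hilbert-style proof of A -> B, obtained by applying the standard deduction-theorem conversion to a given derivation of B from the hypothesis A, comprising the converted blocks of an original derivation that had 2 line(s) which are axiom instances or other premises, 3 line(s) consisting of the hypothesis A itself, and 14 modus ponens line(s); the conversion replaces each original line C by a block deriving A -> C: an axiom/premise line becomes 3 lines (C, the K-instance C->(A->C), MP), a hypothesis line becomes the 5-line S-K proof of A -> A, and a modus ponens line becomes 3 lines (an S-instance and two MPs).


Deduction-theorem conversion, block by block:
- 2 axiom/premise lines -> 3 lines each = 6
- 3 hypothesis lines -> 5 lines each (identity proof A->A) = 15
- 14 MP lines -> 3 lines each (S-instance, MP, MP) = 42
Total = 6 + 15 + 42 = 63 lines.

63


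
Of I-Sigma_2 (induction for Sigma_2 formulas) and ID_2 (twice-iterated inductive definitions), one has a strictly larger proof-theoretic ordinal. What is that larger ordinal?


Proof-theoretic ordinal of I-Sigma_2 (induction for Sigma_2 formulas): omega^(omega^omega)
Proof-theoretic ordinal of ID_2 (twice-iterated inductive definitions): psi_0(epsilon_{Omega_2+1})
Comparing: omega^(omega^omega) < psi_0(epsilon_{Omega_2+1}).
The larger ordinal is psi_0(epsilon_{Omega_2+1}) (from ID_2 (twice-iterated inductive definitions)).

psi_0(epsilon_{Omega_2+1})


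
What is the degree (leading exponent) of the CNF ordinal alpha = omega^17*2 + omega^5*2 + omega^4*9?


CNF: omega^17*2 + omega^5*2 + omega^4*9
The leading term is omega^17*2, which has exponent 17.

17


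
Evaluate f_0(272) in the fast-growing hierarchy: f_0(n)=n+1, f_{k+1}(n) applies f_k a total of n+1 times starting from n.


f_0(272) = 272 + 1 = 273

273


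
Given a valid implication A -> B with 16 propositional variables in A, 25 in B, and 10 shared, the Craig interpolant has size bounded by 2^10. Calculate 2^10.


Shared atoms = 10
Craig interpolant size bound = 2^10
= 1024

1024


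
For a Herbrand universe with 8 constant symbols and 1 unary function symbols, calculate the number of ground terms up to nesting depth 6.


Herbrand terms by depth:
Depth 0: 8 constants
Depth 1: 8 new terms (running total: 16)
Depth 2: 8 new terms (running total: 24)
Depth 3: 8 new terms (running total: 32)
Depth 4: 8 new terms (running total: 40)
Depth 5: 8 new terms (running total: 48)
Depth 6: 8 new terms (running total: 56)
Total distinct ground terms = 56

56


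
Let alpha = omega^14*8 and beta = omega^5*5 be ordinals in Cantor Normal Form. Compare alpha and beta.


Compare term by term from highest exponent:
alpha = omega^14*8
beta = omega^5*5
Term 1: alpha has omega^14*8, beta has omega^5*5
Result: alpha > beta

alpha > beta


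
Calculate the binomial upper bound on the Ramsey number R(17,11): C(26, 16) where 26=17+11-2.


R(17,11) <= C(17+11-2, 17-1) = C(26, 16)
C(26, 16) = 26! / (16! * 10!)
= 5311735

5311735


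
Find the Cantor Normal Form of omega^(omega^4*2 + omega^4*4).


omega^(omega^4*2 + omega^4*4):
Both terms of the exponent have the same exponent 4, so they merge: omega^4*2 + omega^4*4 = omega^4*(2+4) = omega^4*6.
omega raised to a CNF ordinal is a single CNF term: Result = omega^(omega^4*6)

omega^(omega^4*6)


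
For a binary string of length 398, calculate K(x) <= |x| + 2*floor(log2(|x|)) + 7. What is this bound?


floor(log2(398)) = 8
2 * 8 = 16
K(x) <= 398 + 16 + 7 = 421

421


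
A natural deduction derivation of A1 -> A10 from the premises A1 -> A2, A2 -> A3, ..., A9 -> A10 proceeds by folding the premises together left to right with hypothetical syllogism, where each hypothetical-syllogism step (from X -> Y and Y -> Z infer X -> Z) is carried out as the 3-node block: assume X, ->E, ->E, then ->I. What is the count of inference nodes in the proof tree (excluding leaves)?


There are 9 premises in the chain. The first HS step combines premises 1 and 2; each further premise needs one more HS step.
So 9 premises require 9 - 1 = 8 hypothetical-syllogism steps.
Each HS step uses 3 inference nodes (->E, ->E, ->I).
8 * 3 = 24 total inference nodes.

24


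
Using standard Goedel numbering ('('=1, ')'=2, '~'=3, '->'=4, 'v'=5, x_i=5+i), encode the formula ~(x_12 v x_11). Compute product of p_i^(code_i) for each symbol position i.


Formula: ~(x_12 v x_11)
Symbol codes: [3, 1, 17, 5, 16, 2]
Primes: [2, 3, 5, 7, 11, 13]
p_1^3 = 2^3 = 8
p_2^1 = 3^1 = 3
p_3^17 = 5^17 = 762939453125
p_4^5 = 7^5 = 16807
p_5^16 = 11^16 = 45949729863572161
p_6^2 = 13^2 = 169
Product = 2389797941145312842608575439453125000

2389797941145312842608575439453125000


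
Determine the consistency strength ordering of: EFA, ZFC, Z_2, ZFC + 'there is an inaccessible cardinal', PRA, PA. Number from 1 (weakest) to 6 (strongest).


Ordering by consistency strength:
1. EFA
2. PRA
3. PA
4. Z_2
5. ZFC
6. ZFC + 'there is an inaccessible cardinal'


EFA=1, ZFC=5, Z_2=4, ZFC + 'there is an inaccessible cardinal'=6, PRA=2, PA=3


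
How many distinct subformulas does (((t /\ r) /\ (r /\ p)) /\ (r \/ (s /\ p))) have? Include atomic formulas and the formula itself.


Formula: (((t /\ r) /\ (r /\ p)) /\ (r \/ (s /\ p)))
Subformulas found:
  1. s
  2. r
  3. t
  4. p
  5. (t /\ r)
  6. (s /\ p)
  7. (r /\ p)
  8. (r \/ (s /\ p))
  9. ((t /\ r) /\ (r /\ p))
  10. (((t /\ r) /\ (r /\ p)) /\ (r \/ (s /\ p)))
Total distinct subformulas = 10

10


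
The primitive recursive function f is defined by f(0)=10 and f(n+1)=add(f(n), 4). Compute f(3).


f(0) = 10
f(1) = add(f(0), 4) = add(10, 4) = 14
f(2) = add(f(1), 4) = add(14, 4) = 18
f(3) = add(f(2), 4) = add(18, 4) = 22


22


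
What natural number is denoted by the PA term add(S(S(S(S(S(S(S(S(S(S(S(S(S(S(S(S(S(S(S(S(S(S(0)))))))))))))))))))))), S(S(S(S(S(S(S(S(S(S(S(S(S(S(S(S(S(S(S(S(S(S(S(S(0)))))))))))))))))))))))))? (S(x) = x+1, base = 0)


add(S^22(0), S^24(0)):
S^22(0) = 22
S^24(0) = 24
22 + 24 = 46

46


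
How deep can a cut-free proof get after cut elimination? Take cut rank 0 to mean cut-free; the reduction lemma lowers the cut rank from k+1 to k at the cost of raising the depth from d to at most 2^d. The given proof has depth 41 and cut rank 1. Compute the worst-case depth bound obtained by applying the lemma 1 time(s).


Each rank reduction sends depth d to at most 2^d; cut rank r needs r reductions.
2_0(41) = 41
2_1(41) = 2^41 = 2199023255552
Cut-free depth bound = 2199023255552

2199023255552


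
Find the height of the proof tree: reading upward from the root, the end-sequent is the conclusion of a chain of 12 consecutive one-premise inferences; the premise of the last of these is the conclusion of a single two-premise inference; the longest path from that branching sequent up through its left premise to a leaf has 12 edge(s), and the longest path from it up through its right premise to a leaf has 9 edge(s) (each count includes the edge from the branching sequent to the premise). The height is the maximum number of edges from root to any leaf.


Longest path through the left premise: 12 edges (measured from the branching sequent)
Longest path through the right premise: 9 edges
Height of the subtree rooted at the branching sequent: max(12, 9) = 12
The branching sequent sits 12 edges above the root (the chain of one-premise inferences), so height = 12 + 12 = 24

24


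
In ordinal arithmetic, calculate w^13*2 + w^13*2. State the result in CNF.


Ordinal addition w^13*2 + w^13*2:
Both terms have the same exponent 13.
w^e*c + w^e*d = w^e*(c+d).
Result = w^13*(2+2) = w^13*4

w^13*4


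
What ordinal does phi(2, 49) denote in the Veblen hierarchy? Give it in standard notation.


phi(2, 49):
phi(2, beta) = zeta_beta (the beta-th zeta number, fixed point of epsilon).
phi(2, 49) = zeta_49

zeta_49


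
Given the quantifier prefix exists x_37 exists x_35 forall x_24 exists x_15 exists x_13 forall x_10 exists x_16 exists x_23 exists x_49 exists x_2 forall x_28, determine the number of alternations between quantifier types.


Walk the prefix and count type changes:
  position 1: exists -> exists
  position 2: exists -> forall <-- alternation
  position 3: forall -> exists <-- alternation
  position 4: exists -> exists
  position 5: exists -> forall <-- alternation
  position 6: forall -> exists <-- alternation
  position 7: exists -> exists
  position 8: exists -> exists
  position 9: exists -> exists
  position 10: exists -> forall <-- alternation
Total alternations = 5

5


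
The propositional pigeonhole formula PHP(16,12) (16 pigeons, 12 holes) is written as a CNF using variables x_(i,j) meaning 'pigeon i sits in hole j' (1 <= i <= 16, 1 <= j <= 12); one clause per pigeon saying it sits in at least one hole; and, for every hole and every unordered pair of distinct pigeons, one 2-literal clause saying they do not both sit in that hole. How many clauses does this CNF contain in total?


PHP(16,12): 16 pigeons, 12 holes, 16*12 = 192 variables.
- pigeon clauses: one per pigeon -> 16 clauses
- hole clauses: 12 holes * C(16,2) = 12 * 120 -> 1440 clauses
Total clauses = 16 + 1440 = 1456

1456


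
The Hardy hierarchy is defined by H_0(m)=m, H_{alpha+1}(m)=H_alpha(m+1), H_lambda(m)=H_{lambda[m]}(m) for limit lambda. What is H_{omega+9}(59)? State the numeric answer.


H_{omega+9}(59):
Unwind the 9 successor steps: H_{omega+9}(59) = H_omega(59+9) = H_omega(68).
H_omega(m) = H_m(m) = m + m = 2m.
Result = 2 * 68 = 136

136


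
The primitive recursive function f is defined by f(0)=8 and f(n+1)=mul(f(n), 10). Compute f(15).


f(0) = 8
f(1) = mul(f(0), 10) = mul(8, 10) = 80
f(2) = mul(f(1), 10) = mul(80, 10) = 800
f(3) = mul(f(2), 10) = mul(800, 10) = 8000
f(4) = mul(f(3), 10) = mul(8000, 10) = 80000
f(5) = mul(f(4), 10) = mul(80000, 10) = 800000
f(6) = mul(f(5), 10) = mul(800000, 10) = 8000000
f(7) = mul(f(6), 10) = mul(8000000, 10) = 80000000
f(8) = mul(f(7), 10) = mul(80000000, 10) = 800000000
f(9) = mul(f(8), 10) = mul(800000000, 10) = 8000000000
f(10) = mul(f(9), 10) = mul(8000000000, 10) = 80000000000
f(11) = mul(f(10), 10) = mul(80000000000, 10) = 800000000000
f(12) = mul(f(11), 10) = mul(800000000000, 10) = 8000000000000
f(13) = mul(f(12), 10) = mul(8000000000000, 10) = 80000000000000
f(14) = mul(f(13), 10) = mul(80000000000000, 10) = 800000000000000
f(15) = mul(f(14), 10) = mul(800000000000000, 10) = 8000000000000000


8000000000000000


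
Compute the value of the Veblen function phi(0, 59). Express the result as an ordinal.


phi(0, 59):
phi(0, beta) = omega^beta by definition.
phi(0, 59) = omega^59

omega^59


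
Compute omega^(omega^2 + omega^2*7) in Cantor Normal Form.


omega^(omega^2 + omega^2*7):
Both terms of the exponent have the same exponent 2, so they merge: omega^2 + omega^2*7 = omega^2*(1+7) = omega^2*8.
omega raised to a CNF ordinal is a single CNF term: Result = omega^(omega^2*8)

omega^(omega^2*8)


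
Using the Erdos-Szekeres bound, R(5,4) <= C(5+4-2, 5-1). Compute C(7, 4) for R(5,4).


R(5,4) <= C(5+4-2, 5-1) = C(7, 4)
C(7, 4) = 7! / (4! * 3!)
= 35

35


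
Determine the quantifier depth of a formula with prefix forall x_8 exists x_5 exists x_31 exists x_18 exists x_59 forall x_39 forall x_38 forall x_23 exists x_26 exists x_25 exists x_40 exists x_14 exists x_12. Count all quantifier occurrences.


Quantifier prefix has 13 quantifier symbols.
Quantifier depth = 13

13


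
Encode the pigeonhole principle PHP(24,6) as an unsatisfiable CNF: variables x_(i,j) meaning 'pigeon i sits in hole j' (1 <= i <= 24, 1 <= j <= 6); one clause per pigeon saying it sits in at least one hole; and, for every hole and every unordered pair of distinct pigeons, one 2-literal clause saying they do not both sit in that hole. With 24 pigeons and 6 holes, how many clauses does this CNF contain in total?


PHP(24,6): 24 pigeons, 6 holes, 24*6 = 144 variables.
- pigeon clauses: one per pigeon -> 24 clauses
- hole clauses: 6 holes * C(24,2) = 6 * 276 -> 1656 clauses
Total clauses = 24 + 1656 = 1680

1680


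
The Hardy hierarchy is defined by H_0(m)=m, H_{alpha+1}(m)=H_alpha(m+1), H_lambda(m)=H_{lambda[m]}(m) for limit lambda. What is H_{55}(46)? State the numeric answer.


H_55(46):
For finite ordinals k, H_k(n) = n + k (each successor step adds 1).
H_55(46) = 46 + 55 = 101

101


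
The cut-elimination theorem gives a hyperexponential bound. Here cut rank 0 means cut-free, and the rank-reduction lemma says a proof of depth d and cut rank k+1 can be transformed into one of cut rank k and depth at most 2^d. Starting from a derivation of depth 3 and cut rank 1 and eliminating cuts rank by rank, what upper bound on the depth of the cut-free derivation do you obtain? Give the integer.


Each rank reduction sends depth d to at most 2^d; cut rank r needs r reductions.
2_0(3) = 3
2_1(3) = 2^3 = 8
Cut-free depth bound = 8

8


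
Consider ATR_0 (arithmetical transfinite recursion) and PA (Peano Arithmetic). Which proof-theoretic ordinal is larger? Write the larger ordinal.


Proof-theoretic ordinal of ATR_0 (arithmetical transfinite recursion): Gamma_0
Proof-theoretic ordinal of PA (Peano Arithmetic): epsilon_0
Comparing: epsilon_0 < Gamma_0.
The larger ordinal is Gamma_0 (from ATR_0 (arithmetical transfinite recursion)).

Gamma_0


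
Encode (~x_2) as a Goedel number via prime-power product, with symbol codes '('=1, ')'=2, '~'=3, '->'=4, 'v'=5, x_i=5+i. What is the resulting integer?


Formula: (~x_2)
Symbol codes: [1, 3, 7, 2]
Primes: [2, 3, 5, 7]
p_1^1 = 2^1 = 2
p_2^3 = 3^3 = 27
p_3^7 = 5^7 = 78125
p_4^2 = 7^2 = 49
Product = 206718750

206718750


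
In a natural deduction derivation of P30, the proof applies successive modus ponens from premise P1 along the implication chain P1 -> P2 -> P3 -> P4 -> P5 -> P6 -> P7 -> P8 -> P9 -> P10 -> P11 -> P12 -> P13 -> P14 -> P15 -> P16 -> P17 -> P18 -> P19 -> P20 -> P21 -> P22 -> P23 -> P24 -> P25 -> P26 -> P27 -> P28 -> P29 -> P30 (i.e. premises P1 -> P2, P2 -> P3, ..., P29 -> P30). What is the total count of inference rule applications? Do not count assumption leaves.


We have a chain: P1 -> P2 -> P3 -> P4 -> P5 -> P6 -> P7 -> P8 -> P9 -> P10 -> P11 -> P12 -> P13 -> P14 -> P15 -> P16 -> P17 -> P18 -> P19 -> P20 -> P21 -> P22 -> P23 -> P24 -> P25 -> P26 -> P27 -> P28 -> P29 -> P30.
Each modus ponens application produces the next variable.
The chain has 30 propositions, so 30-1 = 29 modus ponens steps.
Total inference nodes = 29

29


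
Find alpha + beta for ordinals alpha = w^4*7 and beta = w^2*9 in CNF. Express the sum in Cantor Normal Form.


Ordinal addition w^4*7 + w^2*9:
Leading exponent of alpha (4) > leading exponent of beta (2).
Since alpha's term has higher exponent than beta's leading term,
the sum is simply alpha followed by beta.
Result = w^4*7 + w^2*9

w^4*7 + w^2*9


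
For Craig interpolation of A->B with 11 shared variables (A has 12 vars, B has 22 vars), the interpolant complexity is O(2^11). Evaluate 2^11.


Shared atoms = 11
Craig interpolant size bound = 2^11
= 2048

2048


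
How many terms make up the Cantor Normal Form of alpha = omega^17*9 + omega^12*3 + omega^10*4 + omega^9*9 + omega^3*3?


CNF: omega^17*9 + omega^12*3 + omega^10*4 + omega^9*9 + omega^3*3
Count the summands separated by '+':
  term 1: omega^17*9
  term 2: omega^12*3
  term 3: omega^10*4
  term 4: omega^9*9
  term 5: omega^3*3
Total terms = 5

5


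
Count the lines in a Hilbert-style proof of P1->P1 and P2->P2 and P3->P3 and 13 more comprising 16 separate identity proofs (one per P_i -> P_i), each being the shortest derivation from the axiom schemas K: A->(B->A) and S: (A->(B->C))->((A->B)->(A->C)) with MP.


The shortest proof of A->A from K and S in the Hilbert calculus has exactly 5 lines:
(1) K instance A->((A->A)->A), (2) S instance, (3) MP on 1,2, (4) K instance A->(A->A), (5) MP on 3,4.
For 16 independent identities: 16 * 5 = 80 lines total.

80


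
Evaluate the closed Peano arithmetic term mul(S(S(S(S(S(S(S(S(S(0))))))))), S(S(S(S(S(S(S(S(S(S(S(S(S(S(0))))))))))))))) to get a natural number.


mul(S^9(0), S^14(0)):
S^9(0) = 9
S^14(0) = 14
9 * 14 = 126

126


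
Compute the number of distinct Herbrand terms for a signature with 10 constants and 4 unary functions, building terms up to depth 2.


Herbrand terms by depth:
Depth 0: 10 constants
Depth 1: 40 new terms (running total: 50)
Depth 2: 160 new terms (running total: 210)
Total distinct ground terms = 210

210


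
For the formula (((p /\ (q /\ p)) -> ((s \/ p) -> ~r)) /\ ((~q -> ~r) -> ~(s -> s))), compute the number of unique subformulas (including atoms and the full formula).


Formula: (((p /\ (q /\ p)) -> ((s \/ p) -> ~r)) /\ ((~q -> ~r) -> ~(s -> s)))
Subformulas found:
  1. r
  2. q
  3. s
  4. p
  5. ~r
  6. ~q
  7. (q /\ p)
  8. (s \/ p)
  9. (s -> s)
  10. ~(s -> s)
  11. (~q -> ~r)
  12. (p /\ (q /\ p))
  13. ((s \/ p) -> ~r)
  14. ((~q -> ~r) -> ~(s -> s))
  15. ((p /\ (q /\ p)) -> ((s \/ p) -> ~r))
  16. (((p /\ (q /\ p)) -> ((s \/ p) -> ~r)) /\ ((~q -> ~r) -> ~(s -> s)))
Total distinct subformulas = 16

16


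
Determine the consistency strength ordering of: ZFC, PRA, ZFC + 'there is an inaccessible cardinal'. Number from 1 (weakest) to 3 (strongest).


Ordering by consistency strength:
1. PRA
2. ZFC
3. ZFC + 'there is an inaccessible cardinal'


ZFC=2, PRA=1, ZFC + 'there is an inaccessible cardinal'=3


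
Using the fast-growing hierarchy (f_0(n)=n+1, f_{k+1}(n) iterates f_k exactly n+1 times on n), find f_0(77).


f_0(77) = 77 + 1 = 78

78
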